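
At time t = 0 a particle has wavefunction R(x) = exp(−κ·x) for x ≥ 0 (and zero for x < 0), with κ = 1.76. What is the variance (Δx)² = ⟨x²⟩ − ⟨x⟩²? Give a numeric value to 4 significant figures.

0.08071

Compute ⟨x⟩ and ⟨x²⟩ separately, then (Δx)² = ⟨x²⟩ − ⟨x⟩².
Every integrand reduces to terms xʲ·e^(−2κx) on [0, ∞); use ∫₀^∞ xʲ·e^(−2κx) dx = j!/(2κ)^(j+1).
Normalization: ∫|R|² dx = 0.28409.
⟨x⟩ = 0.28409 and ⟨x²⟩ = 0.16142.
(Δx)² = 0.16142 − (0.28409)² = 0.080708.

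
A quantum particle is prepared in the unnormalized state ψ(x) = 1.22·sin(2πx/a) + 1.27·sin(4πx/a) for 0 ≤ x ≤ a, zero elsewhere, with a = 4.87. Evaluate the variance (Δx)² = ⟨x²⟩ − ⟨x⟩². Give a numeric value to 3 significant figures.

2.86

Compute ⟨x⟩ and ⟨x²⟩ separately, then (Δx)² = ⟨x²⟩ − ⟨x⟩².
On 0 ≤ x ≤ a (j ≠ l): ∫sin²(jπx/a) dx = a/2, ∫sin(jπx/a)·sin(lπx/a) dx = 0; diagonal moments ∫x·sin²(jπx/a) dx = a²/4, ∫x²·sin²(jπx/a) dx = a³·(1/6 − 1/(4j²π²)); cross terms ∫x·sin(jπx/a)·sin(lπx/a) dx = 0 for j + l even and −4jla²/(π²(j² − l²)²) for j + l odd, ∫x²·sin(jπx/a)·sin(lπx/a) dx = (−1)^(j+l)·4jla³/(π²(j² − l²)²); higher powers the same way via product-to-sum and parts.
Normalization: ∫|ψ|² dx = 7.5517.
⟨x⟩ = 2.4350 and ⟨x²⟩ = 8.7896.
(Δx)² = 8.7896 − (2.4350)² = 2.8603.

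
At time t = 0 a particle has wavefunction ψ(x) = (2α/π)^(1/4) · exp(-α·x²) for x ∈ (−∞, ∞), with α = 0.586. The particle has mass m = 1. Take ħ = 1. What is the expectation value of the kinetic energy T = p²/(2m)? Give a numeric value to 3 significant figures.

T = −(ħ²/2m) d²/dx², so ⟨T⟩ = −(ħ²/2m) ∫ ψ*·ψ'' dx; with m = 1.
Gaussian moments: ∫x^(2j)·e^(−2αx²) dx = (2j−1)!!/(4α)^j · √(π/(2α)), odd powers integrate to 0; here √(π/(2α)) = 1.6372. Derivatives: d/dx e^(−αx²) = −2αx·e^(−αx²), d²/dx² e^(−αx²) = (4α²x² − 2α)·e^(−αx²).
⟨T⟩ = 0.29300.

0.293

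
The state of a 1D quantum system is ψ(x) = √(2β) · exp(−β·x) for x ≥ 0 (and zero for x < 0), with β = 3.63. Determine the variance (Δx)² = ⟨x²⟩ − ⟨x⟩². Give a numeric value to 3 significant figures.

0.0190

Compute ⟨x⟩ and ⟨x²⟩ separately, then (Δx)² = ⟨x²⟩ − ⟨x⟩².
Every integrand reduces to terms xʲ·e^(−2βx) on [0, ∞); use ∫₀^∞ xʲ·e^(−2βx) dx = j!/(2β)^(j+1).
⟨x⟩ = 0.13774 and ⟨x²⟩ = 0.037945.
(Δx)² = 0.037945 − (0.13774)² = 0.018973.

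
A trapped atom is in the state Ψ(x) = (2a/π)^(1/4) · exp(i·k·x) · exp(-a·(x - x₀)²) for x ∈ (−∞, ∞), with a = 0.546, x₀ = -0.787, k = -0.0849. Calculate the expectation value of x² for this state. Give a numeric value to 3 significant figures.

1.08

⟨x²⟩ = ∫ x²·|Ψ|² dx (integrals over the domain).
Gaussian moments (u = x − x₀): ∫u^(2j)·e^(−2au²) du = (2j−1)!!/(4a)^j · √(π/(2a)), odd powers integrate to 0; here √(π/(2a)) = 1.6961.
⟨x²⟩ = 1.0772.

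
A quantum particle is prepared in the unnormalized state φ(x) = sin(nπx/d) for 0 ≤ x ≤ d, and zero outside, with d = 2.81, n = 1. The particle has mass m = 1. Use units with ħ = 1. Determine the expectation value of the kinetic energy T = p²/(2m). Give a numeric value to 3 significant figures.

T = −(ħ²/2m) d²/dx², so ⟨T⟩ = −(ħ²/2m) ∫ φ*·φ'' dx / ∫|φ|² dx; with m = 1.
d/dx sin(nπx/d) = (nπ/d)·cos(nπx/d) and d²/dx² sin(nπx/d) = −(nπ/d)²·sin(nπx/d); on 0 ≤ x ≤ d, ∫sin²(nπx/d) dx = d/2 and ∫sin(nπx/d)·cos(nπx/d) dx = 0.
State is unnormalized: ∫|φ|² dx = 1.4050, and ∫φ*·(−ħ²/2m · φ'') dx = 0.87808, so ⟨T⟩ = 0.87808 / 1.4050.
⟨T⟩ = 0.62497.

0.625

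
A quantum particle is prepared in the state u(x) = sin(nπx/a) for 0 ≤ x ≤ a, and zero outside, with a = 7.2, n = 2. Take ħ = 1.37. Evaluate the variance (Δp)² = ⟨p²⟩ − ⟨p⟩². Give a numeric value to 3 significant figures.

1.43

Compute ⟨p⟩ and ⟨p²⟩ separately; (Δp)² = ⟨p²⟩ − ⟨p⟩².
d/dx sin(nπx/a) = (nπ/a)·cos(nπx/a) and d²/dx² sin(nπx/a) = −(nπ/a)²·sin(nπx/a); on 0 ≤ x ≤ a, ∫sin²(nπx/a) dx = a/2 and ∫sin(nπx/a)·cos(nπx/a) dx = 0.
Normalization: ∫|u|² dx = 3.6000.
⟨p⟩ = 0.0000 and ⟨p²⟩ = 1.4293.
(Δp)² = 1.4293 − (0.0000)² = 1.4293.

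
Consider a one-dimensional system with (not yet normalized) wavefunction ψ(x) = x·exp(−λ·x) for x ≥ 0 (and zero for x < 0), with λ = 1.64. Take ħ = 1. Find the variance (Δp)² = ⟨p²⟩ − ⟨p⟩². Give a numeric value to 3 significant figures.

Compute ⟨p⟩ and ⟨p²⟩ separately; (Δp)² = ⟨p²⟩ − ⟨p⟩².
Differentiate x·exp(−λ·x) with the product rule; every integrand then reduces to terms xʲ·e^(−2λx) on [0, ∞), with ∫₀^∞ xʲ·e^(−2λx) dx = j!/(2λ)^(j+1).
Normalization: ∫|ψ|² dx = 0.056677.
⟨p⟩ = 0.0000 and ⟨p²⟩ = 2.6896.
(Δp)² = 2.6896 − (0.0000)² = 2.6896.

2.69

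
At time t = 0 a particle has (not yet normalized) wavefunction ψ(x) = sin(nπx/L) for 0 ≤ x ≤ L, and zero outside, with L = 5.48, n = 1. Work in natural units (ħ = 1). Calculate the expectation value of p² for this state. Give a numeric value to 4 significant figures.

p² ψ = −ħ² d²ψ/dx²; ⟨p²⟩ = −ħ² ∫ ψ*·ψ'' dx / ∫|ψ|² dx.
d/dx sin(nπx/L) = (nπ/L)·cos(nπx/L) and d²/dx² sin(nπx/L) = −(nπ/L)²·sin(nπx/L); on 0 ≤ x ≤ L, ∫sin²(nπx/L) dx = L/2 and ∫sin(nπx/L)·cos(nπx/L) dx = 0.
State is unnormalized: ∫|ψ|² dx = 2.7400, and ∫ψ*·(−ħ² ψ'') dx = 0.90051, so ⟨p²⟩ = 0.90051 / 2.7400.
⟨p²⟩ = 0.32865.

0.3287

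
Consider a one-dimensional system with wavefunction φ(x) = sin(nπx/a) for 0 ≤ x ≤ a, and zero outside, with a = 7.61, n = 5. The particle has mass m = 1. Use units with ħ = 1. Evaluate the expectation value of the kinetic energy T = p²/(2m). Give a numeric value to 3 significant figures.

2.13

T = −(ħ²/2m) d²/dx², so ⟨T⟩ = −(ħ²/2m) ∫ φ*·φ'' dx / ∫|φ|² dx; with m = 1.
d/dx sin(nπx/a) = (nπ/a)·cos(nπx/a) and d²/dx² sin(nπx/a) = −(nπ/a)²·sin(nπx/a); on 0 ≤ x ≤ a, ∫sin²(nπx/a) dx = a/2 and ∫sin(nπx/a)·cos(nπx/a) dx = 0.
State is unnormalized: ∫|φ|² dx = 3.8050, and ∫φ*·(−ħ²/2m · φ'') dx = 8.1058, so ⟨T⟩ = 8.1058 / 3.8050.
⟨T⟩ = 2.1303.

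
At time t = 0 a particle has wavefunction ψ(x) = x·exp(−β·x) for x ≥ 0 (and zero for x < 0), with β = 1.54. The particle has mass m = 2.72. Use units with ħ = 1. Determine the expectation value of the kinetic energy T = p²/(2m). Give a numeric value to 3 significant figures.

T = −(ħ²/2m) d²/dx², so ⟨T⟩ = −(ħ²/2m) ∫ ψ*·ψ'' dx / ∫|ψ|² dx; with m = 2.72.
Differentiate x·exp(−β·x) with the product rule; every integrand then reduces to terms xʲ·e^(−2βx) on [0, ∞), with ∫₀^∞ xʲ·e^(−2βx) dx = j!/(2β)^(j+1).
State is unnormalized: ∫|ψ|² dx = 0.068451, and ∫ψ*·(−ħ²/2m · ψ'') dx = 0.029841, so ⟨T⟩ = 0.029841 / 0.068451.
⟨T⟩ = 0.43596.

0.436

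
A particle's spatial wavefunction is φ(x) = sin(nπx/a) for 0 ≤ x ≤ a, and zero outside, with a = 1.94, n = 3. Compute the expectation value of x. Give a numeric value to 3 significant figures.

⟨x⟩ = ∫ x·|φ|² dx / ∫|φ|² dx (integrals over the domain).
With sin²θ = (1 − cos2θ)/2 on 0 ≤ x ≤ a: ∫sin²(nπx/a) dx = a/2, ∫x·sin²(nπx/a) dx = a²/4, ∫x²·sin²(nπx/a) dx = a³·(1/6 − 1/(4n²π²)); higher powers xᵏ the same way, integrating xᵏ·cos(2nπx/a) by parts.
State is unnormalized: ∫|φ|² dx = 0.97000, and ∫φ*·x·φ dx = 0.94090, so ⟨x⟩ = 0.94090 / 0.97000.
⟨x⟩ = 0.97000.

0.970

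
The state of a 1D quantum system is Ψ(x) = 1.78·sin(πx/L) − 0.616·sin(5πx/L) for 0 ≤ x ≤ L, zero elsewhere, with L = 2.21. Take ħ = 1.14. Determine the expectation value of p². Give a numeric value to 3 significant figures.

p² Ψ = −ħ² d²Ψ/dx²; ⟨p²⟩ = −ħ² ∫ Ψ*·Ψ'' dx / ∫|Ψ|² dx.
d²/dx² sin(jπx/L) = −(jπ/L)²·sin(jπx/L); on 0 ≤ x ≤ L, ∫sin²(jπx/L) dx = L/2 and ∫sin(jπx/L)·sin(lπx/L) dx = 0 for j ≠ l, so only diagonal terms survive in ∫|Ψ|² and ∫Ψ·Ψ″; ∫Ψ·Ψ′ dx = [Ψ²/2] between the walls = 0.
State is unnormalized: ∫|Ψ|² dx = 3.9204, and ∫Ψ*·(−ħ² Ψ'') dx = 36.723, so ⟨p²⟩ = 36.723 / 3.9204.
⟨p²⟩ = 9.3673.

9.37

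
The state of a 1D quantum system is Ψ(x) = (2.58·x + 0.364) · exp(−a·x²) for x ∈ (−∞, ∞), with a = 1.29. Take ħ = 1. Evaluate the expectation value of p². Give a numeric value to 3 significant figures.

p² Ψ = −ħ² d²Ψ/dx²; ⟨p²⟩ = −ħ² ∫ Ψ*·Ψ'' dx / ∫|Ψ|² dx.
Expand each integrand as polynomial × e^(−2ax²) and use ∫x^(2j)·e^(−2ax²) dx = (2j−1)!!/(4a)^j · √(π/(2a)), odd powers → 0; here √(π/(2a)) = 1.1035. Differentiate with the product rule, d/dx e^(−ax²) = −2ax·e^(−ax²).
State is unnormalized: ∫|Ψ|² dx = 1.5697, and ∫Ψ*·(−ħ² Ψ'') dx = 5.6975, so ⟨p²⟩ = 5.6975 / 1.5697.
⟨p²⟩ = 3.6297.

3.63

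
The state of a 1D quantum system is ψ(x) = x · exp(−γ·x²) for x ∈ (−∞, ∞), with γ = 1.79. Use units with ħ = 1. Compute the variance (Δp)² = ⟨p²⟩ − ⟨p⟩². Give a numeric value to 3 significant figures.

Compute ⟨p⟩ and ⟨p²⟩ separately; (Δp)² = ⟨p²⟩ − ⟨p⟩².
Expand each integrand as polynomial × e^(−2γx²) and use ∫x^(2j)·e^(−2γx²) dx = (2j−1)!!/(4γ)^j · √(π/(2γ)), odd powers → 0; here √(π/(2γ)) = 0.93677. Differentiate with the product rule, d/dx e^(−γx²) = −2γx·e^(−γx²).
Normalization: ∫|ψ|² dx = 0.13083.
⟨p⟩ = 0.0000 and ⟨p²⟩ = 5.3700.
(Δp)² = 5.3700 − (0.0000)² = 5.3700.

5.37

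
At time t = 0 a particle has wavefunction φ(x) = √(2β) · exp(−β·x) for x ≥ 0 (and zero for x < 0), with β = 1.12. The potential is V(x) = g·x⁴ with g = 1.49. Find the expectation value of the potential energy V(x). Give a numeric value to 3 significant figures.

⟨V⟩ = ∫ V(x)·|φ|² dx.
Every integrand reduces to terms xʲ·e^(−2βx) on [0, ∞); use ∫₀^∞ xʲ·e^(−2βx) dx = j!/(2β)^(j+1).
⟨V⟩ = 1.4204.

1.42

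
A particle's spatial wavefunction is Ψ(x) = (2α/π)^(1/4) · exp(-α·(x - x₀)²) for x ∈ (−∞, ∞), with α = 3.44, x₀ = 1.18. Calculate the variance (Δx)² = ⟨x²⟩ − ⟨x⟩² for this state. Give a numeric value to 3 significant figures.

0.0727

Compute ⟨x⟩ and ⟨x²⟩ separately, then (Δx)² = ⟨x²⟩ − ⟨x⟩².
Gaussian moments (u = x − x₀): ∫u^(2j)·e^(−2αu²) du = (2j−1)!!/(4α)^j · √(π/(2α)), odd powers integrate to 0; here √(π/(2α)) = 0.67574.
⟨x⟩ = 1.1800 and ⟨x²⟩ = 1.4651.
(Δx)² = 1.4651 − (1.1800)² = 0.072674.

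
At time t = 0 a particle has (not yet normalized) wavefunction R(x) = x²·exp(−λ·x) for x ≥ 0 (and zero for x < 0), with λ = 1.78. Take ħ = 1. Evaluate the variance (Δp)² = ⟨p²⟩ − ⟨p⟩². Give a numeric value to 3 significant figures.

Compute ⟨p⟩ and ⟨p²⟩ separately; (Δp)² = ⟨p²⟩ − ⟨p⟩².
Differentiate x²·exp(−λ·x) with the product rule; every integrand then reduces to terms xʲ·e^(−2λx) on [0, ∞), with ∫₀^∞ xʲ·e^(−2λx) dx = j!/(2λ)^(j+1).
Normalization: ∫|R|² dx = 0.041972.
⟨p⟩ = 0.0000 and ⟨p²⟩ = 1.0561.
(Δp)² = 1.0561 − (0.0000)² = 1.0561.

1.06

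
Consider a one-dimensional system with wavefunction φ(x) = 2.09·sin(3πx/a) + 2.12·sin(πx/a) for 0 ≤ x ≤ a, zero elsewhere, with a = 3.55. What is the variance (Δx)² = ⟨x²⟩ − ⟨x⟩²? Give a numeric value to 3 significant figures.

Compute ⟨x⟩ and ⟨x²⟩ separately, then (Δx)² = ⟨x²⟩ − ⟨x⟩².
On 0 ≤ x ≤ a (j ≠ l): ∫sin²(jπx/a) dx = a/2, ∫sin(jπx/a)·sin(lπx/a) dx = 0; diagonal moments ∫x·sin²(jπx/a) dx = a²/4, ∫x²·sin²(jπx/a) dx = a³·(1/6 − 1/(4j²π²)); cross terms ∫x·sin(jπx/a)·sin(lπx/a) dx = 0 for j + l even and −4jla²/(π²(j² − l²)²) for j + l odd, ∫x²·sin(jπx/a)·sin(lπx/a) dx = (−1)^(j+l)·4jla³/(π²(j² − l²)²); higher powers the same way via product-to-sum and parts.
Normalization: ∫|φ|² dx = 15.731.
⟨x⟩ = 1.7750 and ⟨x²⟩ = 4.3209.
(Δx)² = 4.3209 − (1.7750)² = 1.1703.

1.17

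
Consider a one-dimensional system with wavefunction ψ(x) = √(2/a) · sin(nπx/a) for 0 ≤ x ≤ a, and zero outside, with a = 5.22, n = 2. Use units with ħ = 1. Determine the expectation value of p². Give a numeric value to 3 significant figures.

p² ψ = −ħ² d²ψ/dx²; ⟨p²⟩ = −ħ² ∫ ψ*·ψ'' dx.
d/dx sin(nπx/a) = (nπ/a)·cos(nπx/a) and d²/dx² sin(nπx/a) = −(nπ/a)²·sin(nπx/a); on 0 ≤ x ≤ a, ∫sin²(nπx/a) dx = a/2 and ∫sin(nπx/a)·cos(nπx/a) dx = 0.
⟨p²⟩ = 1.4488.

1.45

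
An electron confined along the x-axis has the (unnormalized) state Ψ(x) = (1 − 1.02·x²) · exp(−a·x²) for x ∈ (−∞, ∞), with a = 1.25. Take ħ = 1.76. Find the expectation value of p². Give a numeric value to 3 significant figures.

p² Ψ = −ħ² d²Ψ/dx²; ⟨p²⟩ = −ħ² ∫ Ψ*·Ψ'' dx / ∫|Ψ|² dx.
Expand each integrand as polynomial × e^(−2ax²) and use ∫x^(2j)·e^(−2ax²) dx = (2j−1)!!/(4a)^j · √(π/(2a)), odd powers → 0; here √(π/(2a)) = 1.1210. Differentiate with the product rule, d/dx e^(−ax²) = −2ax·e^(−ax²).
State is unnormalized: ∫|Ψ|² dx = 0.80359, and ∫Ψ*·(−ħ² Ψ'') dx = 7.3759, so ⟨p²⟩ = 7.3759 / 0.80359.
⟨p²⟩ = 9.1787.

9.18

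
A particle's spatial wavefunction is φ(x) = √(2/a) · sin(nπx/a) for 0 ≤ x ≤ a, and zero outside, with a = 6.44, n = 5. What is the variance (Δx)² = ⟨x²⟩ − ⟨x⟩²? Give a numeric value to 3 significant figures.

3.37

Compute ⟨x⟩ and ⟨x²⟩ separately, then (Δx)² = ⟨x²⟩ − ⟨x⟩².
With sin²θ = (1 − cos2θ)/2 on 0 ≤ x ≤ a: ∫sin²(nπx/a) dx = a/2, ∫x·sin²(nπx/a) dx = a²/4, ∫x²·sin²(nπx/a) dx = a³·(1/6 − 1/(4n²π²)); higher powers xᵏ the same way, integrating xᵏ·cos(2nπx/a) by parts.
⟨x⟩ = 3.2200 and ⟨x²⟩ = 13.740.
(Δx)² = 13.740 − (3.2200)² = 3.3721.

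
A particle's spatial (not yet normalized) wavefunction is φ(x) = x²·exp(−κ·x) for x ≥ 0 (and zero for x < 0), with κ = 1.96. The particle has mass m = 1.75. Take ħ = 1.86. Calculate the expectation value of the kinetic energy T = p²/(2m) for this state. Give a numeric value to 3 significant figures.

1.27

T = −(ħ²/2m) d²/dx², so ⟨T⟩ = −(ħ²/2m) ∫ φ*·φ'' dx / ∫|φ|² dx; with m = 1.75.
Differentiate x²·exp(−κ·x) with the product rule; every integrand then reduces to terms xʲ·e^(−2κx) on [0, ∞), with ∫₀^∞ xʲ·e^(−2κx) dx = j!/(2κ)^(j+1).
State is unnormalized: ∫|φ|² dx = 0.025929, and ∫φ*·(−ħ²/2m · φ'') dx = 0.032819, so ⟨T⟩ = 0.032819 / 0.025929.
⟨T⟩ = 1.2658.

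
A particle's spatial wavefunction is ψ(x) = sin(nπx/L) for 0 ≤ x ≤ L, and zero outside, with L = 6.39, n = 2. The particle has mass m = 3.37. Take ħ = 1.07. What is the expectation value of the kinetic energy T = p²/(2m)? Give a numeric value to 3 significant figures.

T = −(ħ²/2m) d²/dx², so ⟨T⟩ = −(ħ²/2m) ∫ ψ*·ψ'' dx / ∫|ψ|² dx; with m = 3.37.
d/dx sin(nπx/L) = (nπ/L)·cos(nπx/L) and d²/dx² sin(nπx/L) = −(nπ/L)²·sin(nπx/L); on 0 ≤ x ≤ L, ∫sin²(nπx/L) dx = L/2 and ∫sin(nπx/L)·cos(nπx/L) dx = 0.
State is unnormalized: ∫|ψ|² dx = 3.1950, and ∫ψ*·(−ħ²/2m · ψ'') dx = 0.52473, so ⟨T⟩ = 0.52473 / 3.1950.
⟨T⟩ = 0.16423.

0.164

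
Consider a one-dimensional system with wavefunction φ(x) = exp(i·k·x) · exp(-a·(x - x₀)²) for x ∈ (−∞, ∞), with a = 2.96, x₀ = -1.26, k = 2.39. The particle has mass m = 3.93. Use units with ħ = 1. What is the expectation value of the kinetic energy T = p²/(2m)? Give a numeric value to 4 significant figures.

1.103

T = −(ħ²/2m) d²/dx², so ⟨T⟩ = −(ħ²/2m) ∫ φ*·φ'' dx / ∫|φ|² dx; with m = 3.93.
Gaussian moments (u = x − x₀): ∫u^(2j)·e^(−2au²) du = (2j−1)!!/(4a)^j · √(π/(2a)), odd powers integrate to 0; here √(π/(2a)) = 0.72847. Derivatives: φ′ = (ik − 2au)·φ, φ″ = ((ik − 2au)² − 2a)·φ; the odd-in-u pieces drop out.
State is unnormalized: ∫|φ|² dx = 0.72847, and ∫φ*·(−ħ²/2m · φ'') dx = 0.80374, so ⟨T⟩ = 0.80374 / 0.72847.
⟨T⟩ = 1.1033.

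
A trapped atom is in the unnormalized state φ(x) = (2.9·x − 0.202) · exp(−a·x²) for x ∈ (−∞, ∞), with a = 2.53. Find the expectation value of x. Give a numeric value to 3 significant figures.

⟨x⟩ = ∫ x·|φ|² dx / ∫|φ|² dx (integrals over the domain).
Expand each integrand as polynomial × e^(−2ax²) and use ∫x^(2j)·e^(−2ax²) dx = (2j−1)!!/(4a)^j · √(π/(2a)), odd powers → 0; here √(π/(2a)) = 0.78795.
State is unnormalized: ∫|φ|² dx = 0.68696, and ∫φ*·x·φ dx = -0.091222, so ⟨x⟩ = -0.091222 / 0.68696.
⟨x⟩ = -0.13279.

-0.133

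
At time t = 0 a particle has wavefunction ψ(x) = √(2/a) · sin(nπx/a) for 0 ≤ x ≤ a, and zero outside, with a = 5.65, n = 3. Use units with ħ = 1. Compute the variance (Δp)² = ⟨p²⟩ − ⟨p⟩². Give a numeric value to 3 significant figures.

2.78

Compute ⟨p⟩ and ⟨p²⟩ separately; (Δp)² = ⟨p²⟩ − ⟨p⟩².
d/dx sin(nπx/a) = (nπ/a)·cos(nπx/a) and d²/dx² sin(nπx/a) = −(nπ/a)²·sin(nπx/a); on 0 ≤ x ≤ a, ∫sin²(nπx/a) dx = a/2 and ∫sin(nπx/a)·cos(nπx/a) dx = 0.
⟨p⟩ = 0.0000 and ⟨p²⟩ = 2.7826.
(Δp)² = 2.7826 − (0.0000)² = 2.7826.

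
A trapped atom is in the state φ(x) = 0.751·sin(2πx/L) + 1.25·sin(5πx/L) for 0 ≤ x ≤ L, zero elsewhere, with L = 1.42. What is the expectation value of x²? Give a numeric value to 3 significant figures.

0.630

⟨x²⟩ = ∫ x²·|φ|² dx / ∫|φ|² dx (integrals over the domain).
On 0 ≤ x ≤ L (j ≠ l): ∫sin²(jπx/L) dx = L/2, ∫sin(jπx/L)·sin(lπx/L) dx = 0; diagonal moments ∫x·sin²(jπx/L) dx = L²/4, ∫x²·sin²(jπx/L) dx = L³·(1/6 − 1/(4j²π²)); cross terms ∫x·sin(jπx/L)·sin(lπx/L) dx = 0 for j + l even and −4jlL²/(π²(j² − l²)²) for j + l odd, ∫x²·sin(jπx/L)·sin(lπx/L) dx = (−1)^(j+l)·4jlL³/(π²(j² − l²)²); higher powers the same way via product-to-sum and parts.
State is unnormalized: ∫|φ|² dx = 1.5098, and ∫φ*·x²·φ dx = 0.95063, so ⟨x²⟩ = 0.95063 / 1.5098.
⟨x²⟩ = 0.62964.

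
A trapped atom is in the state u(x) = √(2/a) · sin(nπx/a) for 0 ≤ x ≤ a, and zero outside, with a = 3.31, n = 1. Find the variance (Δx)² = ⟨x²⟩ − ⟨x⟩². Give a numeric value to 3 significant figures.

Compute ⟨x⟩ and ⟨x²⟩ separately, then (Δx)² = ⟨x²⟩ − ⟨x⟩².
With sin²θ = (1 − cos2θ)/2 on 0 ≤ x ≤ a: ∫sin²(nπx/a) dx = a/2, ∫x·sin²(nπx/a) dx = a²/4, ∫x²·sin²(nπx/a) dx = a³·(1/6 − 1/(4n²π²)); higher powers xᵏ the same way, integrating xᵏ·cos(2nπx/a) by parts.
⟨x⟩ = 1.6550 and ⟨x²⟩ = 3.0970.
(Δx)² = 3.0970 − (1.6550)² = 0.35797.

0.358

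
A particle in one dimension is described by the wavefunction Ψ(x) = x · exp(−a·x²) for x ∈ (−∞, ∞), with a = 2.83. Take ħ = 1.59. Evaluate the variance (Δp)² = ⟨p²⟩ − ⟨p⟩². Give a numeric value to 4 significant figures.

21.46

Compute ⟨p⟩ and ⟨p²⟩ separately; (Δp)² = ⟨p²⟩ − ⟨p⟩².
Expand each integrand as polynomial × e^(−2ax²) and use ∫x^(2j)·e^(−2ax²) dx = (2j−1)!!/(4a)^j · √(π/(2a)), odd powers → 0; here √(π/(2a)) = 0.74502. Differentiate with the product rule, d/dx e^(−ax²) = −2ax·e^(−ax²).
Normalization: ∫|Ψ|² dx = 0.065814.
⟨p⟩ = 0.0000 and ⟨p²⟩ = 21.464.
(Δp)² = 21.464 − (0.0000)² = 21.464.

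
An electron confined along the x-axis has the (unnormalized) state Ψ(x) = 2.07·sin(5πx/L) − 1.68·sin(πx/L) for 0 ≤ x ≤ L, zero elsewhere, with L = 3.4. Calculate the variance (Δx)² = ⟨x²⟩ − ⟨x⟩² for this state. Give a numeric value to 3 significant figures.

0.637

Compute ⟨x⟩ and ⟨x²⟩ separately, then (Δx)² = ⟨x²⟩ − ⟨x⟩².
On 0 ≤ x ≤ L (j ≠ l): ∫sin²(jπx/L) dx = L/2, ∫sin(jπx/L)·sin(lπx/L) dx = 0; diagonal moments ∫x·sin²(jπx/L) dx = L²/4, ∫x²·sin²(jπx/L) dx = L³·(1/6 − 1/(4j²π²)); cross terms ∫x·sin(jπx/L)·sin(lπx/L) dx = 0 for j + l even and −4jlL²/(π²(j² − l²)²) for j + l odd, ∫x²·sin(jπx/L)·sin(lπx/L) dx = (−1)^(j+l)·4jlL³/(π²(j² − l²)²); higher powers the same way via product-to-sum and parts.
Normalization: ∫|Ψ|² dx = 12.082.
⟨x⟩ = 1.7000 and ⟨x²⟩ = 3.5270.
(Δx)² = 3.5270 − (1.7000)² = 0.63705.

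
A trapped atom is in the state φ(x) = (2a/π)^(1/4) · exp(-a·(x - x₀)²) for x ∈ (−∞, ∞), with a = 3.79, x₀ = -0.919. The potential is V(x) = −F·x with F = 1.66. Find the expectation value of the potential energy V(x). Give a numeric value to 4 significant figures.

1.526

⟨V⟩ = ∫ V(x)·|φ|² dx.
Gaussian moments (u = x − x₀): ∫u^(2j)·e^(−2au²) du = (2j−1)!!/(4a)^j · √(π/(2a)), odd powers integrate to 0; here √(π/(2a)) = 0.64378.
⟨V⟩ = 1.5255.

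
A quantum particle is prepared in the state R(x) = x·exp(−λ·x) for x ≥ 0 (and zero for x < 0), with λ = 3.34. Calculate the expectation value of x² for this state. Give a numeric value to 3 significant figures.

⟨x²⟩ = ∫ x²·|R|² dx / ∫|R|² dx (integrals over the domain).
Every integrand reduces to terms xʲ·e^(−2λx) on [0, ∞); use ∫₀^∞ xʲ·e^(−2λx) dx = j!/(2λ)^(j+1).
State is unnormalized: ∫|R|² dx = 0.0067097, and ∫R*·x²·R dx = 0.0018044, so ⟨x²⟩ = 0.0018044 / 0.0067097.
⟨x²⟩ = 0.26892.

0.269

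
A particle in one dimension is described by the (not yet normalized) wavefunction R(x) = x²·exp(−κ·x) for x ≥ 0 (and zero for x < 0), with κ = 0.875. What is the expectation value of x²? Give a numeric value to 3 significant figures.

9.80

⟨x²⟩ = ∫ x²·|R|² dx / ∫|R|² dx (integrals over the domain).
Every integrand reduces to terms xʲ·e^(−2κx) on [0, ∞); use ∫₀^∞ xʲ·e^(−2κx) dx = j!/(2κ)^(j+1).
State is unnormalized: ∫|R|² dx = 1.4622, and ∫R*·x²·R dx = 14.324, so ⟨x²⟩ = 14.324 / 1.4622.
⟨x²⟩ = 9.7959.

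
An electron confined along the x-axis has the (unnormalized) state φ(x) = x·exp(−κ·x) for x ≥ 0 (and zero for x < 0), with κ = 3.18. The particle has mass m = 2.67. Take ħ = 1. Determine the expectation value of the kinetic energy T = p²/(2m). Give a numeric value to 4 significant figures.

T = −(ħ²/2m) d²/dx², so ⟨T⟩ = −(ħ²/2m) ∫ φ*·φ'' dx / ∫|φ|² dx; with m = 2.67.
Differentiate x·exp(−κ·x) with the product rule; every integrand then reduces to terms xʲ·e^(−2κx) on [0, ∞), with ∫₀^∞ xʲ·e^(−2κx) dx = j!/(2κ)^(j+1).
State is unnormalized: ∫|φ|² dx = 0.0077743, and ∫φ*·(−ħ²/2m · φ'') dx = 0.014722, so ⟨T⟩ = 0.014722 / 0.0077743.
⟨T⟩ = 1.8937.

1.894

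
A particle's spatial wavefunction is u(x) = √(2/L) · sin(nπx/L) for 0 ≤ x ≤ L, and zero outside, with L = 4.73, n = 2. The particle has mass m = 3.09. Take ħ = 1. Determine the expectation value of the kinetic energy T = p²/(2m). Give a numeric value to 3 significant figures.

T = −(ħ²/2m) d²/dx², so ⟨T⟩ = −(ħ²/2m) ∫ u*·u'' dx; with m = 3.09.
d/dx sin(nπx/L) = (nπ/L)·cos(nπx/L) and d²/dx² sin(nπx/L) = −(nπ/L)²·sin(nπx/L); on 0 ≤ x ≤ L, ∫sin²(nπx/L) dx = L/2 and ∫sin(nπx/L)·cos(nπx/L) dx = 0.
⟨T⟩ = 0.28553.

0.286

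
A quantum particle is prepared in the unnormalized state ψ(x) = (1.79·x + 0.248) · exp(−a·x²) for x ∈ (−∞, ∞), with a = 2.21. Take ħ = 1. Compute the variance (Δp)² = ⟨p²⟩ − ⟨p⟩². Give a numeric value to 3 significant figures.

5.99

Compute ⟨p⟩ and ⟨p²⟩ separately; (Δp)² = ⟨p²⟩ − ⟨p⟩².
Expand each integrand as polynomial × e^(−2ax²) and use ∫x^(2j)·e^(−2ax²) dx = (2j−1)!!/(4a)^j · √(π/(2a)), odd powers → 0; here √(π/(2a)) = 0.84307. Differentiate with the product rule, d/dx e^(−ax²) = −2ax·e^(−ax²).
Normalization: ∫|ψ|² dx = 0.35743.
⟨p⟩ = 0.0000 and ⟨p²⟩ = 5.9888.
(Δp)² = 5.9888 − (0.0000)² = 5.9888.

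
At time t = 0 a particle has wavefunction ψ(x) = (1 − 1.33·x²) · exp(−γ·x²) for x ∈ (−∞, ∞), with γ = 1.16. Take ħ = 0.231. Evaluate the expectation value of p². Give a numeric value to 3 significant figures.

p² ψ = −ħ² d²ψ/dx²; ⟨p²⟩ = −ħ² ∫ ψ*·ψ'' dx / ∫|ψ|² dx.
Expand each integrand as polynomial × e^(−2γx²) and use ∫x^(2j)·e^(−2γx²) dx = (2j−1)!!/(4γ)^j · √(π/(2γ)), odd powers → 0; here √(π/(2γ)) = 1.1637. Differentiate with the product rule, d/dx e^(−γx²) = −2γx·e^(−γx²).
State is unnormalized: ∫|ψ|² dx = 0.78339, and ∫ψ*·(−ħ² ψ'') dx = 0.15475, so ⟨p²⟩ = 0.15475 / 0.78339.
⟨p²⟩ = 0.19754.

0.198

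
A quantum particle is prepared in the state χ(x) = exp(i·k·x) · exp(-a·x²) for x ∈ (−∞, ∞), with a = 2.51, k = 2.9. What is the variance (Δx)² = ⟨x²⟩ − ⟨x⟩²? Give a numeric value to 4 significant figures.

Compute ⟨x⟩ and ⟨x²⟩ separately, then (Δx)² = ⟨x²⟩ − ⟨x⟩².
Gaussian moments: ∫x^(2j)·e^(−2ax²) dx = (2j−1)!!/(4a)^j · √(π/(2a)), odd powers integrate to 0; here √(π/(2a)) = 0.79108.
Normalization: ∫|χ|² dx = 0.79108.
⟨x⟩ = 0.0000 and ⟨x²⟩ = 0.099602.
(Δx)² = 0.099602 − (0.0000)² = 0.099602.

0.09960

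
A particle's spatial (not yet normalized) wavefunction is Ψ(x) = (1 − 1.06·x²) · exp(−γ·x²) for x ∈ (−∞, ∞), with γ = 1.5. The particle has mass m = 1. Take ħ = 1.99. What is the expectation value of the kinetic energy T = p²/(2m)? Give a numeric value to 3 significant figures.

6.31

T = −(ħ²/2m) d²/dx², so ⟨T⟩ = −(ħ²/2m) ∫ Ψ*·Ψ'' dx / ∫|Ψ|² dx; with m = 1.
Expand each integrand as polynomial × e^(−2γx²) and use ∫x^(2j)·e^(−2γx²) dx = (2j−1)!!/(4γ)^j · √(π/(2γ)), odd powers → 0; here √(π/(2γ)) = 1.0233. Differentiate with the product rule, d/dx e^(−γx²) = −2γx·e^(−γx²).
State is unnormalized: ∫|Ψ|² dx = 0.75757, and ∫Ψ*·(−ħ²/2m · Ψ'') dx = 4.7773, so ⟨T⟩ = 4.7773 / 0.75757.
⟨T⟩ = 6.3061.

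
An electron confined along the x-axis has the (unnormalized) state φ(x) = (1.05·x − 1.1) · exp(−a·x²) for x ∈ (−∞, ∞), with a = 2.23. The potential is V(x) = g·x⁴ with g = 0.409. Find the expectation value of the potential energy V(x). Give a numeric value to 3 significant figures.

0.0211

⟨V⟩ = ∫ V(x)·|φ|² dx / ∫|φ|² dx.
Expand each integrand as polynomial × e^(−2ax²) and use ∫x^(2j)·e^(−2ax²) dx = (2j−1)!!/(4a)^j · √(π/(2a)), odd powers → 0; here √(π/(2a)) = 0.83928.
State is unnormalized: ∫|φ|² dx = 1.1193, and ∫φ*·V(x)·φ dx = 0.023659, so ⟨V⟩ = 0.023659 / 1.1193.
⟨V⟩ = 0.021138.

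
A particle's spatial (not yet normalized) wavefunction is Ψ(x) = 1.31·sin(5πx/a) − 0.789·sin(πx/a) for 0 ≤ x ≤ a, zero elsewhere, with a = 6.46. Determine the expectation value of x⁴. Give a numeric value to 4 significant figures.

282.9

⟨x⁴⟩ = ∫ x⁴·|Ψ|² dx / ∫|Ψ|² dx (integrals over the domain).
On 0 ≤ x ≤ a (j ≠ l): ∫sin²(jπx/a) dx = a/2, ∫sin(jπx/a)·sin(lπx/a) dx = 0; diagonal moments ∫x·sin²(jπx/a) dx = a²/4, ∫x²·sin²(jπx/a) dx = a³·(1/6 − 1/(4j²π²)); cross terms ∫x·sin(jπx/a)·sin(lπx/a) dx = 0 for j + l even and −4jla²/(π²(j² − l²)²) for j + l odd, ∫x²·sin(jπx/a)·sin(lπx/a) dx = (−1)^(j+l)·4jla³/(π²(j² − l²)²); higher powers the same way via product-to-sum and parts.
State is unnormalized: ∫|Ψ|² dx = 7.5537, and ∫Ψ*·x⁴·Ψ dx = 2136.6, so ⟨x⁴⟩ = 2136.6 / 7.5537.
⟨x⁴⟩ = 282.85.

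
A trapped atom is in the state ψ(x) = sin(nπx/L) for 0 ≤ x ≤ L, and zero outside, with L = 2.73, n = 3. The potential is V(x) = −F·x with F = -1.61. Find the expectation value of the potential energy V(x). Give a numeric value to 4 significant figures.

⟨V⟩ = ∫ V(x)·|ψ|² dx / ∫|ψ|² dx.
With sin²θ = (1 − cos2θ)/2 on 0 ≤ x ≤ L: ∫sin²(nπx/L) dx = L/2, ∫x·sin²(nπx/L) dx = L²/4, ∫x²·sin²(nπx/L) dx = L³·(1/6 − 1/(4n²π²)); higher powers xᵏ the same way, integrating xᵏ·cos(2nπx/L) by parts.
State is unnormalized: ∫|ψ|² dx = 1.3650, and ∫ψ*·V(x)·ψ dx = 2.9998, so ⟨V⟩ = 2.9998 / 1.3650.
⟨V⟩ = 2.1977.

2.198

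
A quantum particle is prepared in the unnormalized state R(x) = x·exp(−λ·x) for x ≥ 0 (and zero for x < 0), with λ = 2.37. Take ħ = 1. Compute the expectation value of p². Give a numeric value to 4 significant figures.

5.617

p² R = −ħ² d²R/dx²; ⟨p²⟩ = −ħ² ∫ R*·R'' dx / ∫|R|² dx.
Differentiate x·exp(−λ·x) with the product rule; every integrand then reduces to terms xʲ·e^(−2λx) on [0, ∞), with ∫₀^∞ xʲ·e^(−2λx) dx = j!/(2λ)^(j+1).
State is unnormalized: ∫|R|² dx = 0.018780, and ∫R*·(−ħ² R'') dx = 0.10549, so ⟨p²⟩ = 0.10549 / 0.018780.
⟨p²⟩ = 5.6169.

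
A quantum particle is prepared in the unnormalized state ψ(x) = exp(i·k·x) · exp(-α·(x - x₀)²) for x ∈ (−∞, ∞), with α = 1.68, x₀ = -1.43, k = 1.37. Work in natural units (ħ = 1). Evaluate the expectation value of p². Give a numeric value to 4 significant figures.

3.557

p² ψ = −ħ² d²ψ/dx²; ⟨p²⟩ = −ħ² ∫ ψ*·ψ'' dx / ∫|ψ|² dx.
Gaussian moments (u = x − x₀): ∫u^(2j)·e^(−2αu²) du = (2j−1)!!/(4α)^j · √(π/(2α)), odd powers integrate to 0; here √(π/(2α)) = 0.96695. Derivatives: ψ′ = (ik − 2αu)·ψ, ψ″ = ((ik − 2αu)² − 2α)·ψ; the odd-in-u pieces drop out.
State is unnormalized: ∫|ψ|² dx = 0.96695, and ∫ψ*·(−ħ² ψ'') dx = 3.4394, so ⟨p²⟩ = 3.4394 / 0.96695.
⟨p²⟩ = 3.5569.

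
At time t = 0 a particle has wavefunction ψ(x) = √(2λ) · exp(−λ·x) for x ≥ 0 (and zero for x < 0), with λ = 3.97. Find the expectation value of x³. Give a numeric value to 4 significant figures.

0.01199

⟨x³⟩ = ∫ x³·|ψ|² dx (integrals over the domain).
Every integrand reduces to terms xʲ·e^(−2λx) on [0, ∞); use ∫₀^∞ xʲ·e^(−2λx) dx = j!/(2λ)^(j+1).
⟨x³⟩ = 0.011986.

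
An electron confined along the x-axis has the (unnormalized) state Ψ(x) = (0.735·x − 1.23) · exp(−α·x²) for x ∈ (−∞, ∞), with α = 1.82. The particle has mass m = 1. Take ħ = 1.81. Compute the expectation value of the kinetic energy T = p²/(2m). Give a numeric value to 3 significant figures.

T = −(ħ²/2m) d²/dx², so ⟨T⟩ = −(ħ²/2m) ∫ Ψ*·Ψ'' dx / ∫|Ψ|² dx; with m = 1.
Expand each integrand as polynomial × e^(−2αx²) and use ∫x^(2j)·e^(−2αx²) dx = (2j−1)!!/(4α)^j · √(π/(2α)), odd powers → 0; here √(π/(2α)) = 0.92902. Differentiate with the product rule, d/dx e^(−αx²) = −2αx·e^(−αx²).
State is unnormalized: ∫|Ψ|² dx = 1.4745, and ∫Ψ*·(−ħ²/2m · Ψ'') dx = 4.8068, so ⟨T⟩ = 4.8068 / 1.4745.
⟨T⟩ = 3.2600.

3.26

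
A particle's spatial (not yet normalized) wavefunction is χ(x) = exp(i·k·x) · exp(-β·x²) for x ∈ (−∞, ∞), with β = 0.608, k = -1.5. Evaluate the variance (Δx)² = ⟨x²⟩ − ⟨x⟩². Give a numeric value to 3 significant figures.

0.411

Compute ⟨x⟩ and ⟨x²⟩ separately, then (Δx)² = ⟨x²⟩ − ⟨x⟩².
Gaussian moments: ∫x^(2j)·e^(−2βx²) dx = (2j−1)!!/(4β)^j · √(π/(2β)), odd powers integrate to 0; here √(π/(2β)) = 1.6073.
Normalization: ∫|χ|² dx = 1.6073.
⟨x⟩ = 0.0000 and ⟨x²⟩ = 0.41118.
(Δx)² = 0.41118 − (0.0000)² = 0.41118.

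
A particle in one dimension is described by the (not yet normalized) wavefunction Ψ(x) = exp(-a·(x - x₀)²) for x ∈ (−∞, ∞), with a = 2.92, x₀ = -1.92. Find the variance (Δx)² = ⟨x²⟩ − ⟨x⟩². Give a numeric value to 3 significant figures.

Compute ⟨x⟩ and ⟨x²⟩ separately, then (Δx)² = ⟨x²⟩ − ⟨x⟩².
Gaussian moments (u = x − x₀): ∫u^(2j)·e^(−2au²) du = (2j−1)!!/(4a)^j · √(π/(2a)), odd powers integrate to 0; here √(π/(2a)) = 0.73345.
Normalization: ∫|Ψ|² dx = 0.73345.
⟨x⟩ = -1.9200 and ⟨x²⟩ = 3.7720.
(Δx)² = 3.7720 − (-1.9200)² = 0.085616.

0.0856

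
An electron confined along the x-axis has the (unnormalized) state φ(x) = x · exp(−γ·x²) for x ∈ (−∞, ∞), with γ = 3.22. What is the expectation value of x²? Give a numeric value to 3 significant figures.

⟨x²⟩ = ∫ x²·|φ|² dx / ∫|φ|² dx (integrals over the domain).
Expand each integrand as polynomial × e^(−2γx²) and use ∫x^(2j)·e^(−2γx²) dx = (2j−1)!!/(4γ)^j · √(π/(2γ)), odd powers → 0; here √(π/(2γ)) = 0.69844.
State is unnormalized: ∫|φ|² dx = 0.054227, and ∫φ*·x²·φ dx = 0.012631, so ⟨x²⟩ = 0.012631 / 0.054227.
⟨x²⟩ = 0.23292.

0.233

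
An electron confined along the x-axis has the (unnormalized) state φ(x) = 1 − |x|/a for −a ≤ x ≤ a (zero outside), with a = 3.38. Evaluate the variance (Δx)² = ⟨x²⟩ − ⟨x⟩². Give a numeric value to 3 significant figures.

Compute ⟨x⟩ and ⟨x²⟩ separately, then (Δx)² = ⟨x²⟩ − ⟨x⟩².
φ is even, so ∫ over [−a, a] = 2∫₀ᵃ with φ = 1 − x/a there: ∫₀ᵃ (1 − x/a)² dx = a/3, ∫₀ᵃ x²(1 − x/a)² dx = a³/30, ∫₀ᵃ x⁴(1 − x/a)² dx = a⁵/105.
Normalization: ∫|φ|² dx = 2.2533.
⟨x⟩ = 0.0000 and ⟨x²⟩ = 1.1424.
(Δx)² = 1.1424 − (0.0000)² = 1.1424.

1.14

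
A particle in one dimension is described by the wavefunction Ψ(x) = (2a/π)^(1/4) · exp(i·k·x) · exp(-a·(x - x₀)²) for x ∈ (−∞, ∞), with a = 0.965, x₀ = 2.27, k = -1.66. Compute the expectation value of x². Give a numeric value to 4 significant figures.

5.412

⟨x²⟩ = ∫ x²·|Ψ|² dx (integrals over the domain).
Gaussian moments (u = x − x₀): ∫u^(2j)·e^(−2au²) du = (2j−1)!!/(4a)^j · √(π/(2a)), odd powers integrate to 0; here √(π/(2a)) = 1.2758.
⟨x²⟩ = 5.4120.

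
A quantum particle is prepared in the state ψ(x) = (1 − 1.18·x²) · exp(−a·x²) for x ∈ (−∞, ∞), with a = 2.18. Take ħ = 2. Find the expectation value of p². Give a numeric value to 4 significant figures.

p² ψ = −ħ² d²ψ/dx²; ⟨p²⟩ = −ħ² ∫ ψ*·ψ'' dx / ∫|ψ|² dx.
Expand each integrand as polynomial × e^(−2ax²) and use ∫x^(2j)·e^(−2ax²) dx = (2j−1)!!/(4a)^j · √(π/(2a)), odd powers → 0; here √(π/(2a)) = 0.84885. Differentiate with the product rule, d/dx e^(−ax²) = −2ax·e^(−ax²).
State is unnormalized: ∫|ψ|² dx = 0.66575, and ∫ψ*·(−ħ² ψ'') dx = 10.354, so ⟨p²⟩ = 10.354 / 0.66575.
⟨p²⟩ = 15.553.

15.55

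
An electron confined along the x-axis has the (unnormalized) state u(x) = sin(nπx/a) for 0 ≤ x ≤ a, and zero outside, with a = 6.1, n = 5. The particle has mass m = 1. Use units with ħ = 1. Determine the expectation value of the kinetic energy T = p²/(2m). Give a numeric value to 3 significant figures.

3.32

T = −(ħ²/2m) d²/dx², so ⟨T⟩ = −(ħ²/2m) ∫ u*·u'' dx / ∫|u|² dx; with m = 1.
d/dx sin(nπx/a) = (nπ/a)·cos(nπx/a) and d²/dx² sin(nπx/a) = −(nπ/a)²·sin(nπx/a); on 0 ≤ x ≤ a, ∫sin²(nπx/a) dx = a/2 and ∫sin(nπx/a)·cos(nπx/a) dx = 0.
State is unnormalized: ∫|u|² dx = 3.0500, and ∫u*·(−ħ²/2m · u'') dx = 10.112, so ⟨T⟩ = 10.112 / 3.0500.
⟨T⟩ = 3.3155.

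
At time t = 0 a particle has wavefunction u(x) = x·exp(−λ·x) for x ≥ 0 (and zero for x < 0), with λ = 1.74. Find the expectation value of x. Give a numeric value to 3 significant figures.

0.862

⟨x⟩ = ∫ x·|u|² dx / ∫|u|² dx (integrals over the domain).
Every integrand reduces to terms xʲ·e^(−2λx) on [0, ∞); use ∫₀^∞ xʲ·e^(−2λx) dx = j!/(2λ)^(j+1).
State is unnormalized: ∫|u|² dx = 0.047456, and ∫u*·x·u dx = 0.040910, so ⟨x⟩ = 0.040910 / 0.047456.
⟨x⟩ = 0.86207.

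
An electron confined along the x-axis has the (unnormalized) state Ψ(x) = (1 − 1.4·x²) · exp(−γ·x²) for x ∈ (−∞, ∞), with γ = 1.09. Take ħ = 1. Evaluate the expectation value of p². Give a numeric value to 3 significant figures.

p² Ψ = −ħ² d²Ψ/dx²; ⟨p²⟩ = −ħ² ∫ Ψ*·Ψ'' dx / ∫|Ψ|² dx.
Expand each integrand as polynomial × e^(−2γx²) and use ∫x^(2j)·e^(−2γx²) dx = (2j−1)!!/(4γ)^j · √(π/(2γ)), odd powers → 0; here √(π/(2γ)) = 1.2005. Differentiate with the product rule, d/dx e^(−γx²) = −2γx·e^(−γx²).
State is unnormalized: ∫|Ψ|² dx = 0.80084, and ∫Ψ*·(−ħ² Ψ'') dx = 3.0932, so ⟨p²⟩ = 3.0932 / 0.80084.
⟨p²⟩ = 3.8624.

3.86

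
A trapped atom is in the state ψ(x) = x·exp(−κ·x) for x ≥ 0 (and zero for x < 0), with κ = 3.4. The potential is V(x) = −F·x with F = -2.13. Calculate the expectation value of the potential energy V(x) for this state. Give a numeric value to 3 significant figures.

0.940

⟨V⟩ = ∫ V(x)·|ψ|² dx / ∫|ψ|² dx.
Every integrand reduces to terms xʲ·e^(−2κx) on [0, ∞); use ∫₀^∞ xʲ·e^(−2κx) dx = j!/(2κ)^(j+1).
State is unnormalized: ∫|ψ|² dx = 0.0063607, and ∫ψ*·V(x)·ψ dx = 0.0059772, so ⟨V⟩ = 0.0059772 / 0.0063607.
⟨V⟩ = 0.93971.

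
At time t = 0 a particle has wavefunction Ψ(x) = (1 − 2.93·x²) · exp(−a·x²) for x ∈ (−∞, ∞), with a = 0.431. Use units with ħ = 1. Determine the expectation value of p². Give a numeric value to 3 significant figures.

p² Ψ = −ħ² d²Ψ/dx²; ⟨p²⟩ = −ħ² ∫ Ψ*·Ψ'' dx / ∫|Ψ|² dx.
Expand each integrand as polynomial × e^(−2ax²) and use ∫x^(2j)·e^(−2ax²) dx = (2j−1)!!/(4a)^j · √(π/(2a)), odd powers → 0; here √(π/(2a)) = 1.9091. Differentiate with the product rule, d/dx e^(−ax²) = −2ax·e^(−ax²).
State is unnormalized: ∫|Ψ|² dx = 11.963, and ∫Ψ*·(−ħ² Ψ'') dx = 20.256, so ⟨p²⟩ = 20.256 / 11.963.
⟨p²⟩ = 1.6933.

1.69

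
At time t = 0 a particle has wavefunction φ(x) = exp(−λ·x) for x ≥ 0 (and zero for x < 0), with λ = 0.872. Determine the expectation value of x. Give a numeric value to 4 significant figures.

⟨x⟩ = ∫ x·|φ|² dx / ∫|φ|² dx (integrals over the domain).
Every integrand reduces to terms xʲ·e^(−2λx) on [0, ∞); use ∫₀^∞ xʲ·e^(−2λx) dx = j!/(2λ)^(j+1).
State is unnormalized: ∫|φ|² dx = 0.57339, and ∫φ*·x·φ dx = 0.32878, so ⟨x⟩ = 0.32878 / 0.57339.
⟨x⟩ = 0.57339.

0.5734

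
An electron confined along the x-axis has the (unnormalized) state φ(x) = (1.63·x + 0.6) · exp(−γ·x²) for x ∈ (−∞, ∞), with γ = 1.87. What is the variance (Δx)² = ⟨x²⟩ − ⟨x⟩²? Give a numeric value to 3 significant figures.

0.133

Compute ⟨x⟩ and ⟨x²⟩ separately, then (Δx)² = ⟨x²⟩ − ⟨x⟩².
Expand each integrand as polynomial × e^(−2γx²) and use ∫x^(2j)·e^(−2γx²) dx = (2j−1)!!/(4γ)^j · √(π/(2γ)), odd powers → 0; here √(π/(2γ)) = 0.91651.
Normalization: ∫|φ|² dx = 0.65549.
⟨x⟩ = 0.36563 and ⟨x²⟩ = 0.26648.
(Δx)² = 0.26648 − (0.36563)² = 0.13280.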